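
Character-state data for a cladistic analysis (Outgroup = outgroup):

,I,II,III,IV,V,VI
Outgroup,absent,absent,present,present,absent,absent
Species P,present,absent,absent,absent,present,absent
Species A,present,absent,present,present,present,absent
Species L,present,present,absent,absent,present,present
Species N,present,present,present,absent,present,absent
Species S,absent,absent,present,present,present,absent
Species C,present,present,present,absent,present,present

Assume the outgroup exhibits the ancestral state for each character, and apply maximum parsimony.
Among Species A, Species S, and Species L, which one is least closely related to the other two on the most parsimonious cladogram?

Character polarity is set by the outgroup: the derived state is whichever differs from the outgroup's state, so for III, IV the derived state is 'absent', and for the remaining characters it is 'present'.
I (derived state 'present') is shared by Species A, Species C, Species L, Species N, and Species P — a synapomorphy uniting that clade.
II (derived state 'present') is shared by Species C, Species L, and Species N — a synapomorphy uniting that clade.
III groups Species L and Species P, which is incompatible with the clades supported by the remaining characters; treating it as convergent (homoplasy) costs fewer steps than any alternative tree.
IV: derived state 'absent' in Species C, Species L, Species N, and Species P only — synapomorphy for {Species C, Species L, Species N, Species P}.
All ingroup taxa share the derived state 'present' for V; it defines the ingroup but does not resolve relationships within it.
VI (derived state 'present') is shared by Species C and Species L — a synapomorphy uniting that clade.
Most parsimonious ingroup topology: (((Species P,((Species L,Species C),Species N)),Species A),Species S).
Species L and Species A share a more recent common ancestor with each other than either does with Species S, so Species S is the least closely related of the three.

Species S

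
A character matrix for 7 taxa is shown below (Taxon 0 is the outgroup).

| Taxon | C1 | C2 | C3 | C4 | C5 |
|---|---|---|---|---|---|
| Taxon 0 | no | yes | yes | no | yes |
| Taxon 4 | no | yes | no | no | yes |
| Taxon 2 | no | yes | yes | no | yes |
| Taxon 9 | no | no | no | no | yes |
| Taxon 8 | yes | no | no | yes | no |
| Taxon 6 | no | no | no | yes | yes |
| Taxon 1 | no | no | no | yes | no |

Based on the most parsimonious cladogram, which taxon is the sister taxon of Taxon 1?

Taxon 8

Character polarity is set by the outgroup: the derived state is whichever differs from the outgroup's state, so for C2, C3, C5 the derived state is 'no', and for the remaining characters it is 'yes'.
C1 (derived state 'yes') is unique to Taxon 8 (autapomorphy; uninformative for grouping).
C2 (derived state 'no') is shared by Taxon 1, Taxon 6, Taxon 8, and Taxon 9 — a synapomorphy uniting that clade.
Only Taxon 1, Taxon 4, Taxon 6, Taxon 8, and Taxon 9 show the derived state 'no' for C3, supporting them as a clade.
Only Taxon 1, Taxon 6, and Taxon 8 show the derived state 'yes' for C4, supporting them as a clade.
C5: derived state 'no' in Taxon 1 and Taxon 8 only — synapomorphy for {Taxon 1, Taxon 8}.
Most parsimonious ingroup topology: ((Taxon 4,(Taxon 9,((Taxon 8,Taxon 1),Taxon 6))),Taxon 2).
Taxon 1 and Taxon 8 form a cherry on this tree, so they are sister taxa.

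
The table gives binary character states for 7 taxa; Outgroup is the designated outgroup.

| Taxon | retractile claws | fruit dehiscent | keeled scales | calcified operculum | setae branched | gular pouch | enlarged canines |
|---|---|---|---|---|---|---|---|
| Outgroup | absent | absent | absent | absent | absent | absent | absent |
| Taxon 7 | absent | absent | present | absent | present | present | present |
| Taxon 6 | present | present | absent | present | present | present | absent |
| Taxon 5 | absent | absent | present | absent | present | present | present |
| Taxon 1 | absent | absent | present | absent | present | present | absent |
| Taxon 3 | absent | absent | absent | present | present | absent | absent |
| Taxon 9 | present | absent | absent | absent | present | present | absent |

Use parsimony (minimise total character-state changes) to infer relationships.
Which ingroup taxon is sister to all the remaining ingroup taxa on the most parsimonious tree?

Taxon 3

The outgroup has state 'absent' for every character, so 'present' is the derived state throughout.
Only Taxon 6 and Taxon 9 show the derived state 'present' for retractile claws, supporting them as a clade.
fruit dehiscent: derived state 'present' in Taxon 6 only — an autapomorphy, so it tells us nothing about relationships among taxa.
keeled scales (derived state 'present') is shared by Taxon 1, Taxon 5, and Taxon 7 — a synapomorphy uniting that clade.
calcified operculum (state 'present') occurs in Taxon 3 and Taxon 6 but conflicts with the nesting implied by the other characters — most parsimoniously interpreted as homoplasy.
All ingroup taxa share the derived state 'present' for setae branched; it defines the ingroup but does not resolve relationships within it.
gular pouch: derived state 'present' in Taxon 1, Taxon 5, Taxon 6, Taxon 7, and Taxon 9 only — synapomorphy for {Taxon 1, Taxon 5, Taxon 6, Taxon 7, Taxon 9}.
Only Taxon 5 and Taxon 7 show the derived state 'present' for enlarged canines, supporting them as a clade.
Most parsimonious ingroup topology: ((((Taxon 7,Taxon 5),Taxon 1),(Taxon 6,Taxon 9)),Taxon 3).
Taxon 3 is sister to the clade containing all other ingroup taxa, so it is the earliest-diverging (most basal) ingroup lineage.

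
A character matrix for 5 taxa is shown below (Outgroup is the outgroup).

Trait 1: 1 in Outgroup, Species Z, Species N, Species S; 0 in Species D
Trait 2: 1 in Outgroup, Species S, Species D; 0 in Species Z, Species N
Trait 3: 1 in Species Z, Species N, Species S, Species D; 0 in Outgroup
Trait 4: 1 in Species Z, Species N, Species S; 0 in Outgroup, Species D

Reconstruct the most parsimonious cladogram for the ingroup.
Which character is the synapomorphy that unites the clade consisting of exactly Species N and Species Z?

Trait 2

Character polarity is set by the outgroup: the derived state is whichever differs from the outgroup's state, so for Trait 1, Trait 2 the derived state is '0', and for the remaining characters it is '1'.
Trait 1: derived state '0' in Species D only — an autapomorphy, so it tells us nothing about relationships among taxa.
Trait 2 (derived state '0') is shared by Species N and Species Z — a synapomorphy uniting that clade.
Trait 3 (derived state '1') is shared by all ingroup taxa — unites the whole ingroup.
Trait 4 (derived state '1') is shared by Species N, Species S, and Species Z — a synapomorphy uniting that clade.
Most parsimonious ingroup topology: (((Species Z,Species N),Species S),Species D).
The clade {Species N, Species Z} is supported by Trait 2: its derived state '0' occurs in exactly those taxa and in no other taxon (including the outgroup).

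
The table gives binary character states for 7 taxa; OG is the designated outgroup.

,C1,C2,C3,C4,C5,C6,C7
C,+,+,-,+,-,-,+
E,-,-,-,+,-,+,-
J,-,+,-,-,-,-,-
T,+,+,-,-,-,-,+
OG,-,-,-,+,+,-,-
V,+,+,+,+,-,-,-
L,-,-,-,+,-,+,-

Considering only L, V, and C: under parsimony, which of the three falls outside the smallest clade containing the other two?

L

Character polarity is set by the outgroup: the derived state is whichever differs from the outgroup's state, so for C4, C5 the derived state is '-', and for the remaining characters it is '+'.
C1: derived state '+' in C, T, and V only — synapomorphy for {C, T, V}.
C2: derived state '+' in C, J, T, and V only — synapomorphy for {C, J, T, V}.
C3: derived state '+' in V only — an autapomorphy, so it tells us nothing about relationships among taxa.
C4 (state '-') occurs in J and T but conflicts with the nesting implied by the other characters — most parsimoniously interpreted as homoplasy.
All ingroup taxa share the derived state '-' for C5; it defines the ingroup but does not resolve relationships within it.
C6: derived state '+' in E and L only — synapomorphy for {E, L}.
Only C and T show the derived state '+' for C7, supporting them as a clade.
Most parsimonious ingroup topology: (((V,(C,T)),J),(E,L)).
V and C share a more recent common ancestor with each other than either does with L, so L is the least closely related of the three.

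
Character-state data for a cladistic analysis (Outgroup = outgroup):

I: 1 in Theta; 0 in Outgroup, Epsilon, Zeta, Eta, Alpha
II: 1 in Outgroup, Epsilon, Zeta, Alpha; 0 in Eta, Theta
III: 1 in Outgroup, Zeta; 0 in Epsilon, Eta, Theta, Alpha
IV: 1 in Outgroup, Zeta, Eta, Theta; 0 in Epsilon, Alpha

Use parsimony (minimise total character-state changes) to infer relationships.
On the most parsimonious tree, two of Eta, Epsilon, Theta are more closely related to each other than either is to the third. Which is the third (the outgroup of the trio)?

Character polarity is set by the outgroup: the derived state is whichever differs from the outgroup's state, so for II, III, IV the derived state is '0', and for the remaining characters it is '1'.
I (derived state '1') is unique to Theta (autapomorphy; uninformative for grouping).
Only Eta and Theta show the derived state '0' for II, supporting them as a clade.
Only Alpha, Epsilon, Eta, and Theta show the derived state '0' for III, supporting them as a clade.
IV: derived state '0' in Alpha and Epsilon only — synapomorphy for {Alpha, Epsilon}.
Most parsimonious ingroup topology: (((Epsilon,Alpha),(Eta,Theta)),Zeta).
Theta and Eta share a more recent common ancestor with each other than either does with Epsilon, so Epsilon is the least closely related of the three.

Epsilon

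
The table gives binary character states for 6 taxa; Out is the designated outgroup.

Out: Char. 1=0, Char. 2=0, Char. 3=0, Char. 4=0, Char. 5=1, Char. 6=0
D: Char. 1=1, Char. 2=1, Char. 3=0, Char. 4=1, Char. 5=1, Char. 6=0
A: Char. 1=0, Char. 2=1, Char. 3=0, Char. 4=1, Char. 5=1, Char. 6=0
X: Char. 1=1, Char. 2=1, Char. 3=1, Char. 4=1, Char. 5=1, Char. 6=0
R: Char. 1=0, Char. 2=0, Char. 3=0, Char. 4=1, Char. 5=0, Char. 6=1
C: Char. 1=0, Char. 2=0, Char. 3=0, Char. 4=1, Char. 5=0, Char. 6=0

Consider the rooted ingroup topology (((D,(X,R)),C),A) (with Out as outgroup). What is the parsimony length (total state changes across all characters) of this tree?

10

Map each character onto (((D,(X,R)),C),A) (rooted by Out) and count the minimum state changes it requires (Fitch parsimony):
Char. 1: 2; Char. 2: 3; Char. 3: 1; Char. 4: 1; Char. 5: 2; Char. 6: 1.
Total tree length = 10.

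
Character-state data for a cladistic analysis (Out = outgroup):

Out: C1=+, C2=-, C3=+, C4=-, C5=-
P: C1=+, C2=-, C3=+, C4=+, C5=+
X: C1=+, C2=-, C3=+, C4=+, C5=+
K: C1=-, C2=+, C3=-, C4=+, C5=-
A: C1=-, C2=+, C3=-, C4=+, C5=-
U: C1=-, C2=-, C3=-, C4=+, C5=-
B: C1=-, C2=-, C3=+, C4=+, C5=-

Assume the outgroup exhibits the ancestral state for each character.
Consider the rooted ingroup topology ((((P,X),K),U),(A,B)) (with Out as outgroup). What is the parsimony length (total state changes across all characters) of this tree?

Map each character onto ((((P,X),K),U),(A,B)) (rooted by Out) and count the minimum state changes it requires (Fitch parsimony):
C1: 2; C2: 2; C3: 3; C4: 1; C5: 1.
Total tree length = 9.

9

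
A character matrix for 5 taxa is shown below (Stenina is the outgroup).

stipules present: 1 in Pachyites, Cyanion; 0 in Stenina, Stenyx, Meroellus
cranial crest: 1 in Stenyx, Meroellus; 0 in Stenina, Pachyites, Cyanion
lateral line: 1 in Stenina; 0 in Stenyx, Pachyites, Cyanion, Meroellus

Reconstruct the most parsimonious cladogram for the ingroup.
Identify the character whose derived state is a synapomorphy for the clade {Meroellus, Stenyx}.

Character polarity is set by the outgroup: the derived state is whichever differs from the outgroup's state, so for lateral line the derived state is '0', and for the remaining characters it is '1'.
stipules present (derived state '1') is shared by Cyanion and Pachyites — a synapomorphy uniting that clade.
Only Meroellus and Stenyx show the derived state '1' for cranial crest, supporting them as a clade.
All ingroup taxa share the derived state '0' for lateral line; it defines the ingroup but does not resolve relationships within it.
Most parsimonious ingroup topology: ((Stenyx,Meroellus),(Pachyites,Cyanion)).
The clade {Meroellus, Stenyx} is supported by cranial crest: its derived state '1' occurs in exactly those taxa and in no other taxon (including the outgroup).

cranial crest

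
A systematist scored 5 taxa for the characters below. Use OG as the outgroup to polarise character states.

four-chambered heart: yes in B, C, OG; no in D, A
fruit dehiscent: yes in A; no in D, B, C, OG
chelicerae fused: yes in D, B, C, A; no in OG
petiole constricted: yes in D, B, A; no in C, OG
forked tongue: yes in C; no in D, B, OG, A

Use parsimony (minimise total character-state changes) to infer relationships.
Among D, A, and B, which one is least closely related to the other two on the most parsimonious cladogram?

Character polarity is set by the outgroup: the derived state is whichever differs from the outgroup's state, so for four-chambered heart the derived state is 'no', and for the remaining characters it is 'yes'.
four-chambered heart (derived state 'no') is shared by A and D — a synapomorphy uniting that clade.
fruit dehiscent (derived state 'yes') is unique to A (autapomorphy; uninformative for grouping).
chelicerae fused (derived state 'yes') is shared by all ingroup taxa — unites the whole ingroup.
Only A, B, and D show the derived state 'yes' for petiole constricted, supporting them as a clade.
forked tongue (derived state 'yes') is unique to C (autapomorphy; uninformative for grouping).
Most parsimonious ingroup topology: ((B,(D,A)),C).
A and D share a more recent common ancestor with each other than either does with B, so B is the least closely related of the three.

B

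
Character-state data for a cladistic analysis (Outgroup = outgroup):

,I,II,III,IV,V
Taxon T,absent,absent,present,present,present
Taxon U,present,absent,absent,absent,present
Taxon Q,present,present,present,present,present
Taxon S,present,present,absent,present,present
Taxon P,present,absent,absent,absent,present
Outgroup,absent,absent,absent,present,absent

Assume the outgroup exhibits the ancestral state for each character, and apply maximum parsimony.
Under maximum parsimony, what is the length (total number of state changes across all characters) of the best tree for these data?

Character polarity is set by the outgroup: the derived state is whichever differs from the outgroup's state, so for IV the derived state is 'absent', and for the remaining characters it is 'present'.
Only Taxon P, Taxon Q, Taxon S, and Taxon U show the derived state 'present' for I, supporting them as a clade.
II: derived state 'present' in Taxon Q and Taxon S only — synapomorphy for {Taxon Q, Taxon S}.
III groups Taxon Q and Taxon T, which is incompatible with the clades supported by the remaining characters; treating it as convergent (homoplasy) costs fewer steps than any alternative tree.
IV: derived state 'absent' in Taxon P and Taxon U only — synapomorphy for {Taxon P, Taxon U}.
All ingroup taxa share the derived state 'present' for V; it defines the ingroup but does not resolve relationships within it.
Most parsimonious ingroup topology: (((Taxon S,Taxon Q),(Taxon P,Taxon U)),Taxon T).
Changes per character on this tree: I: 1; II: 1; III: 2; IV: 1; V: 1.
Total = 6.

6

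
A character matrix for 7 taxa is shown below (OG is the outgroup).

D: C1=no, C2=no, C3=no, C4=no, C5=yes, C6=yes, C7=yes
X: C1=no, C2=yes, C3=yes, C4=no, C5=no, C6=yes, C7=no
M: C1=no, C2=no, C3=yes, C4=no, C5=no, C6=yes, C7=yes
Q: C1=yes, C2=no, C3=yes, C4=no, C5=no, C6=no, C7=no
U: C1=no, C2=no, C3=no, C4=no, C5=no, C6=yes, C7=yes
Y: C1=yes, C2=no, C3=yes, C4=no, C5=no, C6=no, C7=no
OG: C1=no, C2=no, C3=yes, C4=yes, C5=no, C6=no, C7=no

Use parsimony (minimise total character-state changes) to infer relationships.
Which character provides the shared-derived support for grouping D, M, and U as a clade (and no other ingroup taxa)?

Character polarity is set by the outgroup: the derived state is whichever differs from the outgroup's state, so for C3, C4 the derived state is 'no', and for the remaining characters it is 'yes'.
Only Q and Y show the derived state 'yes' for C1, supporting them as a clade.
C2: derived state 'yes' in X only — an autapomorphy, so it tells us nothing about relationships among taxa.
Only D and U show the derived state 'no' for C3, supporting them as a clade.
All ingroup taxa share the derived state 'no' for C4; it defines the ingroup but does not resolve relationships within it.
C5 (derived state 'yes') is unique to D (autapomorphy; uninformative for grouping).
C6 (derived state 'yes') is shared by D, M, U, and X — a synapomorphy uniting that clade.
C7 (derived state 'yes') is shared by D, M, and U — a synapomorphy uniting that clade.
Most parsimonious ingroup topology: (((M,(D,U)),X),(Q,Y)).
The clade {D, M, U} is supported by C7: its derived state 'yes' occurs in exactly those taxa and in no other taxon (including the outgroup).

C7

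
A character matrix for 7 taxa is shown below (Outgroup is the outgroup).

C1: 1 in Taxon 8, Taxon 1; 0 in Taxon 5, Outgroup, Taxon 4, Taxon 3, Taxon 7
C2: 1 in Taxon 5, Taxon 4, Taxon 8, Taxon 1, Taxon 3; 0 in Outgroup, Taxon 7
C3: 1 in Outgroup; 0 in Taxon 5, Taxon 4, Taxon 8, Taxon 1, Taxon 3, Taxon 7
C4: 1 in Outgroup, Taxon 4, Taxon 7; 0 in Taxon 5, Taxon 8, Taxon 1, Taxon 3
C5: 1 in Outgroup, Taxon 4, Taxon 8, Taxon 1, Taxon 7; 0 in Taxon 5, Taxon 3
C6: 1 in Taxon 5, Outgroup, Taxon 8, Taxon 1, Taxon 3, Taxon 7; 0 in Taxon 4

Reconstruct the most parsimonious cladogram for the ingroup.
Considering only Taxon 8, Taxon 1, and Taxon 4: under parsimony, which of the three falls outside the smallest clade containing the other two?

Taxon 4

Character polarity is set by the outgroup: the derived state is whichever differs from the outgroup's state, so for C3, C4, C5, C6 the derived state is '0', and for the remaining characters it is '1'.
C1 (derived state '1') is shared by Taxon 1 and Taxon 8 — a synapomorphy uniting that clade.
Only Taxon 1, Taxon 3, Taxon 4, Taxon 5, and Taxon 8 show the derived state '1' for C2, supporting them as a clade.
C3 (derived state '0') is shared by all ingroup taxa — unites the whole ingroup.
Only Taxon 1, Taxon 3, Taxon 5, and Taxon 8 show the derived state '0' for C4, supporting them as a clade.
C5 (derived state '0') is shared by Taxon 3 and Taxon 5 — a synapomorphy uniting that clade.
C6: derived state '0' in Taxon 4 only — an autapomorphy, so it tells us nothing about relationships among taxa.
Most parsimonious ingroup topology: ((((Taxon 3,Taxon 5),(Taxon 8,Taxon 1)),Taxon 4),Taxon 7).
Taxon 1 and Taxon 8 share a more recent common ancestor with each other than either does with Taxon 4, so Taxon 4 is the least closely related of the three.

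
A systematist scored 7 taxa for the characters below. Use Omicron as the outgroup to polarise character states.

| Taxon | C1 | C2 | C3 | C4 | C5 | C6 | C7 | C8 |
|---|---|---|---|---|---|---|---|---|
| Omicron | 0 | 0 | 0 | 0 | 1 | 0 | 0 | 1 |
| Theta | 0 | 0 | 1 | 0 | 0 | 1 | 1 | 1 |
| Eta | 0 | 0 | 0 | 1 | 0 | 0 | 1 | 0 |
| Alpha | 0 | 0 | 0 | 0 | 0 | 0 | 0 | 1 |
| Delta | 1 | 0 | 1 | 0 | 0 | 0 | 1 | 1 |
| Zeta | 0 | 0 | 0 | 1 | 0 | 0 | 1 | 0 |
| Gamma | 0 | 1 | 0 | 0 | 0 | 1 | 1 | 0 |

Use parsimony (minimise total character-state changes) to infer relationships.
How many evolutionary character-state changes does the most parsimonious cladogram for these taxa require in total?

9

Character polarity is set by the outgroup: the derived state is whichever differs from the outgroup's state, so for C5, C8 the derived state is '0', and for the remaining characters it is '1'.
C1: derived state '1' in Delta only — an autapomorphy, so it tells us nothing about relationships among taxa.
C2 (derived state '1') is unique to Gamma (autapomorphy; uninformative for grouping).
C3 (derived state '1') is shared by Delta and Theta — a synapomorphy uniting that clade.
C4: derived state '1' in Eta and Zeta only — synapomorphy for {Eta, Zeta}.
C5 (derived state '0') is shared by all ingroup taxa — unites the whole ingroup.
C6 (state '1') occurs in Gamma and Theta but conflicts with the nesting implied by the other characters — most parsimoniously interpreted as homoplasy.
C7 (derived state '1') is shared by Delta, Eta, Gamma, Theta, and Zeta — a synapomorphy uniting that clade.
Only Eta, Gamma, and Zeta show the derived state '0' for C8, supporting them as a clade.
Most parsimonious ingroup topology: (((Theta,Delta),((Eta,Zeta),Gamma)),Alpha).
Changes per character on this tree: C1: 1; C2: 1; C3: 1; C4: 1; C5: 1; C6: 2; C7: 1; C8: 1.
Total = 9.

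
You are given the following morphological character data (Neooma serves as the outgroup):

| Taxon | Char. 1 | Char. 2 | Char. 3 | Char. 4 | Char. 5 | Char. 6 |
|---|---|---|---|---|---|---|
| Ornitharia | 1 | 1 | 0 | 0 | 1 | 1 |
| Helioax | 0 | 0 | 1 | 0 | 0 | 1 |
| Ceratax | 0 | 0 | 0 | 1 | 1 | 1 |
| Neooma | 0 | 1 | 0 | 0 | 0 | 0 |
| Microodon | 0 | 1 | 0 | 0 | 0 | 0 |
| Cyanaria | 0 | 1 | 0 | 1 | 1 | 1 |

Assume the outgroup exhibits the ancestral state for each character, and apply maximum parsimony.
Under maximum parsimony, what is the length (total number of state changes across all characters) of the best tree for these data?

Character polarity is set by the outgroup: the derived state is whichever differs from the outgroup's state, so for Char. 2 the derived state is '0', and for the remaining characters it is '1'.
Char. 1 (derived state '1') is unique to Ornitharia (autapomorphy; uninformative for grouping).
Char. 2 groups Ceratax and Helioax, which is incompatible with the clades supported by the remaining characters; treating it as convergent (homoplasy) costs fewer steps than any alternative tree.
Char. 3 (derived state '1') is unique to Helioax (autapomorphy; uninformative for grouping).
Char. 4: derived state '1' in Ceratax and Cyanaria only — synapomorphy for {Ceratax, Cyanaria}.
Char. 5: derived state '1' in Ceratax, Cyanaria, and Ornitharia only — synapomorphy for {Ceratax, Cyanaria, Ornitharia}.
Char. 6: derived state '1' in Ceratax, Cyanaria, Helioax, and Ornitharia only — synapomorphy for {Ceratax, Cyanaria, Helioax, Ornitharia}.
Most parsimonious ingroup topology: (((Ornitharia,(Ceratax,Cyanaria)),Helioax),Microodon).
Changes per character on this tree: Char. 1: 1; Char. 2: 2; Char. 3: 1; Char. 4: 1; Char. 5: 1; Char. 6: 1.
Total = 7.

7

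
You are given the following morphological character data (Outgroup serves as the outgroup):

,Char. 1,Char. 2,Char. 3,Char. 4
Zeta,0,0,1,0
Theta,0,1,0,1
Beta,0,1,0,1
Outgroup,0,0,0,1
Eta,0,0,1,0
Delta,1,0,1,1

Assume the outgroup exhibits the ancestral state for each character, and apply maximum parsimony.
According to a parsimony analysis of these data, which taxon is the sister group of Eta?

Zeta

Character polarity is set by the outgroup: the derived state is whichever differs from the outgroup's state, so for Char. 4 the derived state is '0', and for the remaining characters it is '1'.
Char. 1 (derived state '1') is unique to Delta (autapomorphy; uninformative for grouping).
Only Beta and Theta show the derived state '1' for Char. 2, supporting them as a clade.
Char. 3 (derived state '1') is shared by Delta, Eta, and Zeta — a synapomorphy uniting that clade.
Char. 4 (derived state '0') is shared by Eta and Zeta — a synapomorphy uniting that clade.
Most parsimonious ingroup topology: (((Zeta,Eta),Delta),(Beta,Theta)).
Eta and Zeta form a cherry on this tree, so they are sister taxa.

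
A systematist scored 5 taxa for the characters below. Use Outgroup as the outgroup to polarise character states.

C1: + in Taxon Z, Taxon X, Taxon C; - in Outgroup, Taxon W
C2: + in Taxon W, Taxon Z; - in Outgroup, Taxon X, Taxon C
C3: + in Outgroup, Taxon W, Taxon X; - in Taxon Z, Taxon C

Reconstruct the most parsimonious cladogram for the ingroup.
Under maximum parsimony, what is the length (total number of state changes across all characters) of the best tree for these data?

4

Character polarity is set by the outgroup: the derived state is whichever differs from the outgroup's state, so for C3 the derived state is '-', and for the remaining characters it is '+'.
Only Taxon C, Taxon X, and Taxon Z show the derived state '+' for C1, supporting them as a clade.
C2 (state '+') occurs in Taxon W and Taxon Z but conflicts with the nesting implied by the other characters — most parsimoniously interpreted as homoplasy.
C3 (derived state '-') is shared by Taxon C and Taxon Z — a synapomorphy uniting that clade.
Most parsimonious ingroup topology: (Taxon W,((Taxon Z,Taxon C),Taxon X)).
Changes per character on this tree: C1: 1; C2: 2; C3: 1.
Total = 4.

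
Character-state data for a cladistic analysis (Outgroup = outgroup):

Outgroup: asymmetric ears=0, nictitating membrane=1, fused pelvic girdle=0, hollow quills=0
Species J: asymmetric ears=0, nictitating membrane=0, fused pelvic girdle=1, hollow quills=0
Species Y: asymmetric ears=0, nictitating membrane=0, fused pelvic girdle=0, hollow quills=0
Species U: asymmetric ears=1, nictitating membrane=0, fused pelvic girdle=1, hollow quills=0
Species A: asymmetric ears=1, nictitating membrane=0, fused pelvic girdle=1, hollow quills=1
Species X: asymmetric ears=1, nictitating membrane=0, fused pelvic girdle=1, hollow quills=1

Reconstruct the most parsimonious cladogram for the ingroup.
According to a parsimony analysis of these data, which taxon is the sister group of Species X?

Species A

Character polarity is set by the outgroup: the derived state is whichever differs from the outgroup's state, so for nictitating membrane the derived state is '0', and for the remaining characters it is '1'.
asymmetric ears (derived state '1') is shared by Species A, Species U, and Species X — a synapomorphy uniting that clade.
All ingroup taxa share the derived state '0' for nictitating membrane; it defines the ingroup but does not resolve relationships within it.
fused pelvic girdle (derived state '1') is shared by Species A, Species J, Species U, and Species X — a synapomorphy uniting that clade.
hollow quills: derived state '1' in Species A and Species X only — synapomorphy for {Species A, Species X}.
Most parsimonious ingroup topology: ((Species J,(Species U,(Species A,Species X))),Species Y).
Species X and Species A form a cherry on this tree, so they are sister taxa.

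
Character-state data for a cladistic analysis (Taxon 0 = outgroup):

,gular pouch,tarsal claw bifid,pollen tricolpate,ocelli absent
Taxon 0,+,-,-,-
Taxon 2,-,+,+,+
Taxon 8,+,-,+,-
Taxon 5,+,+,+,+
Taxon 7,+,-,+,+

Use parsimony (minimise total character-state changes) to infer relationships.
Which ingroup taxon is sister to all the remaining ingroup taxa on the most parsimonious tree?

Character polarity is set by the outgroup: the derived state is whichever differs from the outgroup's state, so for gular pouch the derived state is '-', and for the remaining characters it is '+'.
gular pouch (derived state '-') is unique to Taxon 2 (autapomorphy; uninformative for grouping).
Only Taxon 2 and Taxon 5 show the derived state '+' for tarsal claw bifid, supporting them as a clade.
All ingroup taxa share the derived state '+' for pollen tricolpate; it defines the ingroup but does not resolve relationships within it.
ocelli absent (derived state '+') is shared by Taxon 2, Taxon 5, and Taxon 7 — a synapomorphy uniting that clade.
Most parsimonious ingroup topology: (((Taxon 2,Taxon 5),Taxon 7),Taxon 8).
Taxon 8 is sister to the clade containing all other ingroup taxa, so it is the earliest-diverging (most basal) ingroup lineage.

Taxon 8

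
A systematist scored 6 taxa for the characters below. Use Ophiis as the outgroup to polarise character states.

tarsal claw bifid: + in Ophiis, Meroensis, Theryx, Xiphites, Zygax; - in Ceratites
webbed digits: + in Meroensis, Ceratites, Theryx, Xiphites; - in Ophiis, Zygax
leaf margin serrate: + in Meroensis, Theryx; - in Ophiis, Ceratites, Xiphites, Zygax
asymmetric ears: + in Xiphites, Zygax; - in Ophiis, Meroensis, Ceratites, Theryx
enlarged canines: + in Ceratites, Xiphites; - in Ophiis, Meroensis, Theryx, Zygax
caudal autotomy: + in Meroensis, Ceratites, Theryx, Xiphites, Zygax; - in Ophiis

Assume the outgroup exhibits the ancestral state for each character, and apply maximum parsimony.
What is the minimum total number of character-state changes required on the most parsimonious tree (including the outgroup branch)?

7

Character polarity is set by the outgroup: the derived state is whichever differs from the outgroup's state, so for tarsal claw bifid the derived state is '-', and for the remaining characters it is '+'.
tarsal claw bifid (derived state '-') is unique to Ceratites (autapomorphy; uninformative for grouping).
Only Ceratites, Meroensis, Theryx, and Xiphites show the derived state '+' for webbed digits, supporting them as a clade.
leaf margin serrate: derived state '+' in Meroensis and Theryx only — synapomorphy for {Meroensis, Theryx}.
asymmetric ears groups Xiphites and Zygax, which is incompatible with the clades supported by the remaining characters; treating it as convergent (homoplasy) costs fewer steps than any alternative tree.
enlarged canines (derived state '+') is shared by Ceratites and Xiphites — a synapomorphy uniting that clade.
All ingroup taxa share the derived state '+' for caudal autotomy; it defines the ingroup but does not resolve relationships within it.
Most parsimonious ingroup topology: (((Meroensis,Theryx),(Ceratites,Xiphites)),Zygax).
Changes per character on this tree: tarsal claw bifid: 1; webbed digits: 1; leaf margin serrate: 1; asymmetric ears: 2; enlarged canines: 1; caudal autotomy: 1.
Total = 7.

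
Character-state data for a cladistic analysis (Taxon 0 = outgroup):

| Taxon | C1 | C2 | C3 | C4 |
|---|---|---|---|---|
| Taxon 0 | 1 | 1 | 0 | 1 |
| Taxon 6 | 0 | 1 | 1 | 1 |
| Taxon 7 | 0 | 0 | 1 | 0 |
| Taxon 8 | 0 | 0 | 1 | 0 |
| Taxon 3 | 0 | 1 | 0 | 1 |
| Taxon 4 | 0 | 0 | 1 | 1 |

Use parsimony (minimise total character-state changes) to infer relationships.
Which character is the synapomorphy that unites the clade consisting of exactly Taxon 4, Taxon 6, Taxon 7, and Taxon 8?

Character polarity is set by the outgroup: the derived state is whichever differs from the outgroup's state, so for C1, C2, C4 the derived state is '0', and for the remaining characters it is '1'.
All ingroup taxa share the derived state '0' for C1; it defines the ingroup but does not resolve relationships within it.
C2 (derived state '0') is shared by Taxon 4, Taxon 7, and Taxon 8 — a synapomorphy uniting that clade.
Only Taxon 4, Taxon 6, Taxon 7, and Taxon 8 show the derived state '1' for C3, supporting them as a clade.
C4: derived state '0' in Taxon 7 and Taxon 8 only — synapomorphy for {Taxon 7, Taxon 8}.
Most parsimonious ingroup topology: ((Taxon 6,((Taxon 7,Taxon 8),Taxon 4)),Taxon 3).
The clade {Taxon 4, Taxon 6, Taxon 7, Taxon 8} is supported by C3: its derived state '1' occurs in exactly those taxa and in no other taxon (including the outgroup).

C3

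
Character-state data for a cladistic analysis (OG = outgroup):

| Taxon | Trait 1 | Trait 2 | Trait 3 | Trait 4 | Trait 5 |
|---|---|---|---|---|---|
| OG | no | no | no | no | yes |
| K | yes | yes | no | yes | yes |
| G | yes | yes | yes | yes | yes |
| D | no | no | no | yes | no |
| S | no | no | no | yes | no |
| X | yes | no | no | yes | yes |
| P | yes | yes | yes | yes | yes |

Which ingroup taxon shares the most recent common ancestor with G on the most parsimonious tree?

P

Character polarity is set by the outgroup: the derived state is whichever differs from the outgroup's state, so for Trait 5 the derived state is 'no', and for the remaining characters it is 'yes'.
Trait 1: derived state 'yes' in G, K, P, and X only — synapomorphy for {G, K, P, X}.
Only G, K, and P show the derived state 'yes' for Trait 2, supporting them as a clade.
Only G and P show the derived state 'yes' for Trait 3, supporting them as a clade.
Trait 4 (derived state 'yes') is shared by all ingroup taxa — unites the whole ingroup.
Trait 5 (derived state 'no') is shared by D and S — a synapomorphy uniting that clade.
Most parsimonious ingroup topology: (((K,(G,P)),X),(D,S)).
G and P form a cherry on this tree, so they are sister taxa.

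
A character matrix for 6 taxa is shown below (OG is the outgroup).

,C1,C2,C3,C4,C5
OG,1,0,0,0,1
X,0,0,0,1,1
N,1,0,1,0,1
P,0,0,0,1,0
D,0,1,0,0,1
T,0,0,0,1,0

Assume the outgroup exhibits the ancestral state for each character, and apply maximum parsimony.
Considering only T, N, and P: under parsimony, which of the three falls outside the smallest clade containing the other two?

N

Character polarity is set by the outgroup: the derived state is whichever differs from the outgroup's state, so for C1, C5 the derived state is '0', and for the remaining characters it is '1'.
Only D, P, T, and X show the derived state '0' for C1, supporting them as a clade.
C2: derived state '1' in D only — an autapomorphy, so it tells us nothing about relationships among taxa.
C3: derived state '1' in N only — an autapomorphy, so it tells us nothing about relationships among taxa.
C4 (derived state '1') is shared by P, T, and X — a synapomorphy uniting that clade.
C5 (derived state '0') is shared by P and T — a synapomorphy uniting that clade.
Most parsimonious ingroup topology: (((X,(P,T)),D),N).
P and T share a more recent common ancestor with each other than either does with N, so N is the least closely related of the three.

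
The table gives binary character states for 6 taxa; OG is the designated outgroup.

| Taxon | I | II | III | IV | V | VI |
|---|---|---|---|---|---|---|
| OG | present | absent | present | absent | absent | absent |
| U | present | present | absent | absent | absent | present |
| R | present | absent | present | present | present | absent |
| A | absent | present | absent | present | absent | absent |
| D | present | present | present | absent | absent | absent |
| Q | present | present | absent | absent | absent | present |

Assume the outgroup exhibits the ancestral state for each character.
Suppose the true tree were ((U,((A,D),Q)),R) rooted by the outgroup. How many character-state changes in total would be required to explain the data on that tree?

Map each character onto ((U,((A,D),Q)),R) (rooted by OG) and count the minimum state changes it requires (Fitch parsimony):
I: 1; II: 1; III: 2; IV: 2; V: 1; VI: 2.
Total tree length = 9.

9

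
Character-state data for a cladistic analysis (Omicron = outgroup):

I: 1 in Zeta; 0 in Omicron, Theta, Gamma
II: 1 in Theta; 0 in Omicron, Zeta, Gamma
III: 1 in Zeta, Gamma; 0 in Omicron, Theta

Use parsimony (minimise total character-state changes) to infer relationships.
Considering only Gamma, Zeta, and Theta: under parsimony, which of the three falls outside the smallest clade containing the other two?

The outgroup has state '0' for every character, so '1' is the derived state throughout.
I (derived state '1') is unique to Zeta (autapomorphy; uninformative for grouping).
II (derived state '1') is unique to Theta (autapomorphy; uninformative for grouping).
III: derived state '1' in Gamma and Zeta only — synapomorphy for {Gamma, Zeta}.
Most parsimonious ingroup topology: (Theta,(Zeta,Gamma)).
Zeta and Gamma share a more recent common ancestor with each other than either does with Theta, so Theta is the least closely related of the three.

Theta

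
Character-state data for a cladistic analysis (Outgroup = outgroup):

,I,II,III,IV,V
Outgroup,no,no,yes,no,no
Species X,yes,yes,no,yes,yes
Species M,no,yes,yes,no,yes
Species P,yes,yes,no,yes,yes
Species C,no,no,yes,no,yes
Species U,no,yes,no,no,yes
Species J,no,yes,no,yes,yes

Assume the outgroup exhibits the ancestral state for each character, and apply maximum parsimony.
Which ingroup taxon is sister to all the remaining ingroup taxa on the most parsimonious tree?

Character polarity is set by the outgroup: the derived state is whichever differs from the outgroup's state, so for III the derived state is 'no', and for the remaining characters it is 'yes'.
Only Species P and Species X show the derived state 'yes' for I, supporting them as a clade.
II (derived state 'yes') is shared by Species J, Species M, Species P, Species U, and Species X — a synapomorphy uniting that clade.
Only Species J, Species P, Species U, and Species X show the derived state 'no' for III, supporting them as a clade.
IV (derived state 'yes') is shared by Species J, Species P, and Species X — a synapomorphy uniting that clade.
V (derived state 'yes') is shared by all ingroup taxa — unites the whole ingroup.
Most parsimonious ingroup topology: (((((Species X,Species P),Species J),Species U),Species M),Species C).
Species C is sister to the clade containing all other ingroup taxa, so it is the earliest-diverging (most basal) ingroup lineage.

Species C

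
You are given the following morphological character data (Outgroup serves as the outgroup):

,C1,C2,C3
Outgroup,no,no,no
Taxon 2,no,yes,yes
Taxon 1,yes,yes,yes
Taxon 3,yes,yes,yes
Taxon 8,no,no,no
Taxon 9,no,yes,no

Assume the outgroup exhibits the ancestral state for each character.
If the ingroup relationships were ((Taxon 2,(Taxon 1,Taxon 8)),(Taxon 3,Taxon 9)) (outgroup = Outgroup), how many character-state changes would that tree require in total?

7

Map each character onto ((Taxon 2,(Taxon 1,Taxon 8)),(Taxon 3,Taxon 9)) (rooted by Outgroup) and count the minimum state changes it requires (Fitch parsimony):
C1: 2; C2: 2; C3: 3.
Total tree length = 7.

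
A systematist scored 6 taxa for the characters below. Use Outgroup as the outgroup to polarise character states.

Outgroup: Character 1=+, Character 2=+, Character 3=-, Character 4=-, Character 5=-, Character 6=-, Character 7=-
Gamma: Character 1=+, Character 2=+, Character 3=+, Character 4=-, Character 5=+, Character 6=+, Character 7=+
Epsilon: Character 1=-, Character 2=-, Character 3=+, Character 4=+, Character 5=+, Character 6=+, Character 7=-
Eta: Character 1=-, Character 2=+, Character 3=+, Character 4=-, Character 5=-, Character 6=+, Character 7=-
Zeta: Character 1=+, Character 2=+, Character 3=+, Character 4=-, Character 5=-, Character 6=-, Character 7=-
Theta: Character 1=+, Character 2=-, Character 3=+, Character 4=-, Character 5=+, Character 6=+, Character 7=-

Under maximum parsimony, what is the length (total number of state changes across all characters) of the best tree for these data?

8

Character polarity is set by the outgroup: the derived state is whichever differs from the outgroup's state, so for Character 1, Character 2 the derived state is '-', and for the remaining characters it is '+'.
Character 1 groups Epsilon and Eta, which is incompatible with the clades supported by the remaining characters; treating it as convergent (homoplasy) costs fewer steps than any alternative tree.
Character 2 (derived state '-') is shared by Epsilon and Theta — a synapomorphy uniting that clade.
All ingroup taxa share the derived state '+' for Character 3; it defines the ingroup but does not resolve relationships within it.
Character 4: derived state '+' in Epsilon only — an autapomorphy, so it tells us nothing about relationships among taxa.
Character 5 (derived state '+') is shared by Epsilon, Gamma, and Theta — a synapomorphy uniting that clade.
Character 6 (derived state '+') is shared by Epsilon, Eta, Gamma, and Theta — a synapomorphy uniting that clade.
Character 7: derived state '+' in Gamma only — an autapomorphy, so it tells us nothing about relationships among taxa.
Most parsimonious ingroup topology: (((Gamma,(Epsilon,Theta)),Eta),Zeta).
Changes per character on this tree: Character 1: 2; Character 2: 1; Character 3: 1; Character 4: 1; Character 5: 1; Character 6: 1; Character 7: 1.
Total = 8.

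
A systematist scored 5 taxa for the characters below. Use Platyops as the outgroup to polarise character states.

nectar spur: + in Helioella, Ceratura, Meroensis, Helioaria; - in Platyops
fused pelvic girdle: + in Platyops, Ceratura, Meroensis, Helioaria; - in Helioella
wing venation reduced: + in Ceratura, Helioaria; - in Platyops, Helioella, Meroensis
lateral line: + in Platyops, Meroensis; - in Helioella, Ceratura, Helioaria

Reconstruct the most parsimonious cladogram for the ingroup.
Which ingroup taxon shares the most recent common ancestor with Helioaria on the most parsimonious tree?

Ceratura

Character polarity is set by the outgroup: the derived state is whichever differs from the outgroup's state, so for fused pelvic girdle, lateral line the derived state is '-', and for the remaining characters it is '+'.
All ingroup taxa share the derived state '+' for nectar spur; it defines the ingroup but does not resolve relationships within it.
fused pelvic girdle (derived state '-') is unique to Helioella (autapomorphy; uninformative for grouping).
Only Ceratura and Helioaria show the derived state '+' for wing venation reduced, supporting them as a clade.
lateral line (derived state '-') is shared by Ceratura, Helioaria, and Helioella — a synapomorphy uniting that clade.
Most parsimonious ingroup topology: ((Helioella,(Helioaria,Ceratura)),Meroensis).
Helioaria and Ceratura form a cherry on this tree, so they are sister taxa.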